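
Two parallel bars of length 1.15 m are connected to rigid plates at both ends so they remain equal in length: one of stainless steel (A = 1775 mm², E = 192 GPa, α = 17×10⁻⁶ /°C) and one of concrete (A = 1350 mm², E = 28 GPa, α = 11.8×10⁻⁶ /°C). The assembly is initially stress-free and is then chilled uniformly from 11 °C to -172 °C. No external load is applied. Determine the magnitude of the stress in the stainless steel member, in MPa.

The stainless steel has the larger α, so on cooling it would change length more than the concrete if both were free. The rigid plates force a common final length, so the stainless steel is put into tension and the concrete into compression, with equal and opposite forces P (no external load).
Setting the final lengths equal and cancelling L: (α₁ − α₂)ΔT = P/(A₁E₁) + P/(A₂E₂).
|α₁ − α₂|·ΔT = 5.2×10⁻⁶ × 183 = 0.0009516.
1/(A₁E₁) + 1/(A₂E₂) = 1/(1775×192×10³) + 1/(1350×28×10³) = 2.939×10⁻⁸ N⁻¹.
So P = 0.0009516 / 2.939×10⁻⁸ = 32.38 kN.
σ_{stainless steel} = P/A₁ = 32380/1775 = 18.24 MPa, tensile.

σ ≈ 18.2 MPa (tensile)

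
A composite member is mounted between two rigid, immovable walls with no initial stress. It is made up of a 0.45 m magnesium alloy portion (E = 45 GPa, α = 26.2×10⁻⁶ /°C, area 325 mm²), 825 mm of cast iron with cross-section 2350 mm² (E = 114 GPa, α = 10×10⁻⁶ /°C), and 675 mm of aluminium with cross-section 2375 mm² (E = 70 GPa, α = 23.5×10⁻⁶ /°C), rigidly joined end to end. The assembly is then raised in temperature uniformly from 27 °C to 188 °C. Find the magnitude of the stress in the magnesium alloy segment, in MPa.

If the supports were absent, the total length change would be Σ αᵢΔT Lᵢ = 26.2×10⁻⁶×161×450 + 10×10⁻⁶×161×825 + 23.5×10⁻⁶×161×675 = 5.78 mm.
The rigid supports impose zero overall length change; the single axial force P common to all segments must satisfy P Σ Lᵢ/(AᵢEᵢ) = δ_free.
The series flexibility is Σ Lᵢ/(AᵢEᵢ) = 450/(325×45×10³) + 825/(2350×114×10³) + 675/(2375×70×10³) = 3.791×10⁻⁵ mm/N.
Hence P = δ_free / Σ(L/AE) = 5.78/3.791×10⁻⁵ = 152.5 kN (compressive).
σ_{magnesium alloy} = P / A = 152500 / 325 = 469.2 MPa.

σ ≈ 469 MPa (compressive)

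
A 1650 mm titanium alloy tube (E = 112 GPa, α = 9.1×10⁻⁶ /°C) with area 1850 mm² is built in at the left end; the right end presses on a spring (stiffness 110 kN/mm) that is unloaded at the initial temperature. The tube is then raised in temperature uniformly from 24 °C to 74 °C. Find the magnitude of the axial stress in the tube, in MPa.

If the spring were absent the tube would lengthen by αΔT L = 9.1×10⁻⁶ × 50 × 1650 = 0.7507 mm.
Let P be the compressive force at the spring. The tube shortens elastically by PL/(AE) and the spring compresses by P/k; together these equal δ_free.
So P = δ_free / [L/(AE) + 1/k] = 0.7507 / [ 1650/(1850×112×10³) + 1/(110×10³) ].
P = 0.7507 / 1.705×10⁻⁵ = 44020 N.
σ = P/A = 44020/1850 = 23.8 MPa.

σ ≈ 23.8 MPa (compressive)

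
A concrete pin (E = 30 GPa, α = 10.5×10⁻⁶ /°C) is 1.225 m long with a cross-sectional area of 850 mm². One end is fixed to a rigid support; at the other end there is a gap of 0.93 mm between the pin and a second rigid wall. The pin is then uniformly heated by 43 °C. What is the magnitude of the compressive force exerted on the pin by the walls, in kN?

If the wall were absent the pin would grow by αΔT L = 10.5×10⁻⁶ × 43 × 1225 = 0.5531 mm.
Since δ_free = 0.553 mm is less than the 0.93 mm gap, the pin never touches the wall. No axial force develops.

P ≈ 0 kN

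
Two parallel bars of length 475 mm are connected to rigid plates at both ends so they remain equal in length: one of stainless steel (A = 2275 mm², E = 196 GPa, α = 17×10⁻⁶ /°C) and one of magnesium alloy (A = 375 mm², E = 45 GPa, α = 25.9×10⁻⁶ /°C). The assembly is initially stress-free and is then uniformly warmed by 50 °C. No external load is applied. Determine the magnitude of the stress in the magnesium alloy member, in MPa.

Both members must finish at the same length. With the larger α, the magnesium alloy tends to over-expand; the plates restrain it, putting the magnesium alloy in compression and the stainless steel in tension. With no external load the two internal forces are equal and opposite, magnitude P.
Setting the final lengths equal and cancelling L: (α₁ − α₂)ΔT = P/(A₁E₁) + P/(A₂E₂).
|α₁ − α₂|·ΔT = 8.9×10⁻⁶ × 50 = 0.000445.
1/(A₁E₁) + 1/(A₂E₂) = 1/(2275×196×10³) + 1/(375×45×10³) = 6.15×10⁻⁸ N⁻¹.
P = 0.000445 / 6.15×10⁻⁸ = 7236 N = 7.236 kN.
σ_{magnesium alloy} = P/A₂ = 7236/375 = 19.29 MPa, compressive.

σ ≈ 19.3 MPa (compressive)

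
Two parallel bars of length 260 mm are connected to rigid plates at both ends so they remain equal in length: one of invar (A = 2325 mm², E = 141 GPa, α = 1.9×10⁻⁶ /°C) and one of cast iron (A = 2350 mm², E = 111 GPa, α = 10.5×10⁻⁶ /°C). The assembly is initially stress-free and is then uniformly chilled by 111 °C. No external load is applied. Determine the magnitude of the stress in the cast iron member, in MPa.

Equilibrium of a rigid end plate with no external load gives equal and opposite internal forces ±P in the two members. Since α_{cast iron} > α_{invar}, cooling drives the cast iron into tension and the invar into compression.
Setting the final lengths equal and cancelling L: (α₁ − α₂)ΔT = P/(A₁E₁) + P/(A₂E₂).
|α₁ − α₂|·ΔT = 8.6×10⁻⁶ × 111 = 0.0009546.
1/(A₁E₁) + 1/(A₂E₂) = 1/(2325×141×10³) + 1/(2350×111×10³) = 6.884×10⁻⁹ N⁻¹.
So P = 0.0009546 / 6.884×10⁻⁹ = 138.7 kN.
σ_{cast iron} = P/A₂ = 138700/2350 = 59.01 MPa, tensile.

σ ≈ 59 MPa (tensile)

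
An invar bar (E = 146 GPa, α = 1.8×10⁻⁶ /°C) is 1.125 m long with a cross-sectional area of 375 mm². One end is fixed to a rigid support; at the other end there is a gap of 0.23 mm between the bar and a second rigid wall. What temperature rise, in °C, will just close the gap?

Contact occurs when the free expansion equals the gap: αΔT L = 0.23 mm.
ΔT = 0.23 / (1.8×10⁻⁶ × 1125) = 113.6 °C.

ΔT ≈ 114 °C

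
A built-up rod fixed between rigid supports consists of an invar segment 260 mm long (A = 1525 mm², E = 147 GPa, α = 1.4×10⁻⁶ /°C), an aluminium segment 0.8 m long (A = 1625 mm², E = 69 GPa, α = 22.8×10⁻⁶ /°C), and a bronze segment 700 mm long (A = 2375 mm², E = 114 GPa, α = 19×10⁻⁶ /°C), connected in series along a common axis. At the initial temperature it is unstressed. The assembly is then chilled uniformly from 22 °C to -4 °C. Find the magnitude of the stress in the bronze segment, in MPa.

σ ≈ 32.1 MPa (tensile)

With the walls removed the bar would change length by δ_free = Σ αᵢΔT Lᵢ = 1.4×10⁻⁶×26×260 + 22.8×10⁻⁶×26×800 + 19×10⁻⁶×26×700 = 0.8295 mm.
The walls prevent any net length change, so an axial force P (same in every segment) develops. Compatibility: P · Σ Lᵢ/(AᵢEᵢ) = δ_free.
The series flexibility is Σ Lᵢ/(AᵢEᵢ) = 260/(1525×147×10³) + 800/(1625×69×10³) + 700/(2375×114×10³) = 1.088×10⁻⁵ mm/N.
P = 0.8295 / 1.088×10⁻⁵ = 76240 N = 76.24 kN, tensile.
σ_{bronze} = P / A = 76240 / 2375 = 32.1 MPa.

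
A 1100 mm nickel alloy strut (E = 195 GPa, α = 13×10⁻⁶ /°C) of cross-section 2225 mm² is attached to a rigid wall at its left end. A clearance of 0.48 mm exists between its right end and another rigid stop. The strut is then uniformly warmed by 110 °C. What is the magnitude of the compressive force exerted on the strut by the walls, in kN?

If the wall were absent the strut would grow by αΔT L = 13×10⁻⁶ × 110 × 1100 = 1.573 mm.
After closing the 0.48 mm clearance, 1.573 − 0.48 = 1.093 mm of expansion remains to be suppressed by the wall.
Compatibility: PL/(AE) = 1.093 mm, so σ = P/A = E × (1.093/1100) = 193.8 MPa.
P = σA = 193.8 × 2225 = 431.1 kN.

P ≈ 431 kN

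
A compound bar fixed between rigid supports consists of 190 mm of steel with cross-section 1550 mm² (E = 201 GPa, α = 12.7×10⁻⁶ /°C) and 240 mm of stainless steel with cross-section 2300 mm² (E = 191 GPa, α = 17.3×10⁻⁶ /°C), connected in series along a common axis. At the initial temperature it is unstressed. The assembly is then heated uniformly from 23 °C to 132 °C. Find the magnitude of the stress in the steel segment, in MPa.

If the supports were absent, the total length change would be Σ αᵢΔT Lᵢ = 12.7×10⁻⁶×109×190 + 17.3×10⁻⁶×109×240 = 0.7156 mm.
The rigid supports impose zero overall length change; the single axial force P common to all segments must satisfy P Σ Lᵢ/(AᵢEᵢ) = δ_free.
The series flexibility is Σ Lᵢ/(AᵢEᵢ) = 190/(1550×201×10³) + 240/(2300×191×10³) = 1.156×10⁻⁶ mm/N.
So P = 0.7156 / 1.156×10⁻⁶ = 618.9 kN, compressive.
σ_{steel} = P / A = 618900 / 1550 = 399.3 MPa.

σ ≈ 399 MPa (compressive)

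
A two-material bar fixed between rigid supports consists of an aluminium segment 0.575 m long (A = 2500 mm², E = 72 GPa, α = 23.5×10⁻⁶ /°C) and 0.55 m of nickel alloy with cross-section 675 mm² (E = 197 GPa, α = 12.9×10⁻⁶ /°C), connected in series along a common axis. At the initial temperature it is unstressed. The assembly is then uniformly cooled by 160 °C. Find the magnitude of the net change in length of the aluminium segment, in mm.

If the supports were absent, the total length change would be Σ αᵢΔT Lᵢ = 23.5×10⁻⁶×160×575 + 12.9×10⁻⁶×160×550 = 3.297 mm.
Since the ends are fixed, an axial force P builds up, equal in every segment, with P · Σ Lᵢ/(AᵢEᵢ) = δ_free.
The series flexibility is Σ Lᵢ/(AᵢEᵢ) = 575/(2500×72×10³) + 550/(675×197×10³) = 7.331×10⁻⁶ mm/N.
P = 3.297 / 7.331×10⁻⁶ = 449800 N = 449.8 kN, tensile.
For the aluminium segment, free thermal change = 23.5×10⁻⁶×160×575 = 2.162 mm and elastic change from P = 449800×575/(2500×72×10³) = 1.437 mm; these oppose, so the net change is 0.725 mm (segment shortens).

|ΔL| ≈ 0.725 mm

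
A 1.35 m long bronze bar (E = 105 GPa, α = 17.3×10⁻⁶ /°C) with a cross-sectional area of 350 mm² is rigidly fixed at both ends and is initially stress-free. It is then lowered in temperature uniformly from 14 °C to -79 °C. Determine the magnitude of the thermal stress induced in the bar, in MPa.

Because both ends are immovable the net strain is zero, and the suppressed thermal strain is αΔT = 17.3×10⁻⁶ × 93 = 1608.9×10⁻⁶.
The stress required to suppress this strain is σ = Eε = 105×10³ × 1608.9×10⁻⁶ = 168.9 MPa, tensile since the bar is trying to contract.

σ ≈ 169 MPa (tensile)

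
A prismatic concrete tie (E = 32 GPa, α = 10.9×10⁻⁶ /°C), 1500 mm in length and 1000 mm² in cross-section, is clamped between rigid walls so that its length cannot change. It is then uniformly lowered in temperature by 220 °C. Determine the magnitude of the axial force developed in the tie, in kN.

P ≈ 76.7 kN (tensile)

With zero net strain, σ = E·αΔT = 32 GPa × 10.9×10⁻⁶ × 220 = 76.74 MPa.
P = AEαΔT = 1000 × 32×10³ × 10.9×10⁻⁶ × 220 = 76.74 kN (tensile).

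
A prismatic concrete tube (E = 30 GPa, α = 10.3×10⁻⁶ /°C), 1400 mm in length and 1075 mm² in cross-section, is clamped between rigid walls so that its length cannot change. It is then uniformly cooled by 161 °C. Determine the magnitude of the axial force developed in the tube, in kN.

P ≈ 53.5 kN (tensile)

With zero net strain, σ = E·αΔT = 30 GPa × 10.3×10⁻⁶ × 161 = 49.75 MPa.
Then P = σA = 49.75 × 1075 mm² = 53.48 kN, tensile.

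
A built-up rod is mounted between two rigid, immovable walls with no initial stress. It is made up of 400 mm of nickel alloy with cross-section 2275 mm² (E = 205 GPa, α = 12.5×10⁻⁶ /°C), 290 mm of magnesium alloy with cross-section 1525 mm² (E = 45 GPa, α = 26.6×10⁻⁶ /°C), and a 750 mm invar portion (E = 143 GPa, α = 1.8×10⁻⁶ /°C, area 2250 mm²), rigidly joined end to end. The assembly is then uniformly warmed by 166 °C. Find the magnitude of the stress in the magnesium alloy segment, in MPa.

Free thermal expansion of the whole bar: Σ αᵢΔT Lᵢ = 12.5×10⁻⁶×166×400 + 26.6×10⁻⁶×166×290 + 1.8×10⁻⁶×166×750 = 2.335 mm.
Since the ends are fixed, an axial force P builds up, equal in every segment, with P · Σ Lᵢ/(AᵢEᵢ) = δ_free.
Σ Lᵢ/(AᵢEᵢ) = 400/(2275×205×10³) + 290/(1525×45×10³) + 750/(2250×143×10³) = 7.415×10⁻⁶ mm/N.
So P = 2.335 / 7.415×10⁻⁶ = 314.9 kN, compressive.
σ_{magnesium alloy} = P / A = 314900 / 1525 = 206.5 MPa.

σ ≈ 206 MPa (compressive)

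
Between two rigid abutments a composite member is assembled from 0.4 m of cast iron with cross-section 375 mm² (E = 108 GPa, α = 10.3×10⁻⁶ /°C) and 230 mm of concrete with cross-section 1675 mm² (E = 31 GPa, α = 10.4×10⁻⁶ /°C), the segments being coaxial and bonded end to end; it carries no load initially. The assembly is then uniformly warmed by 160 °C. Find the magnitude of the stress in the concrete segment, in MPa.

σ ≈ 43.5 MPa (compressive)

Free thermal expansion of the whole bar: Σ αᵢΔT Lᵢ = 10.3×10⁻⁶×160×400 + 10.4×10⁻⁶×160×230 = 1.042 mm.
Since the ends are fixed, an axial force P builds up, equal in every segment, with P · Σ Lᵢ/(AᵢEᵢ) = δ_free.
The series flexibility is Σ Lᵢ/(AᵢEᵢ) = 400/(375×108×10³) + 230/(1675×31×10³) = 1.431×10⁻⁵ mm/N.
P = 1.042 / 1.431×10⁻⁵ = 72830 N = 72.83 kN, compressive.
σ_{concrete} = P / A = 72830 / 1675 = 43.48 MPa.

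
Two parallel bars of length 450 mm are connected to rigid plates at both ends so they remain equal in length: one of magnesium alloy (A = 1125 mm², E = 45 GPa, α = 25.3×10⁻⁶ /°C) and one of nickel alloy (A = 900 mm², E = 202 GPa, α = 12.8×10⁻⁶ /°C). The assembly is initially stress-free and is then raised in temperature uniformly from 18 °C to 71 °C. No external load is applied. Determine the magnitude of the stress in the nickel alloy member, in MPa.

Equilibrium of a rigid end plate with no external load gives equal and opposite internal forces ±P in the two members. Since α_{magnesium alloy} > α_{nickel alloy}, heating drives the magnesium alloy into compression and the nickel alloy into tension.
Setting the final lengths equal and cancelling L: (α₁ − α₂)ΔT = P/(A₁E₁) + P/(A₂E₂).
|α₁ − α₂|·ΔT = 12.5×10⁻⁶ × 53 = 0.0006625.
1/(A₁E₁) + 1/(A₂E₂) = 1/(1125×45×10³) + 1/(900×202×10³) = 2.525×10⁻⁸ N⁻¹.
So P = 0.0006625 / 2.525×10⁻⁸ = 26.23 kN.
σ_{nickel alloy} = P/A₂ = 26230/900 = 29.15 MPa, tensile.

σ ≈ 29.1 MPa (tensile)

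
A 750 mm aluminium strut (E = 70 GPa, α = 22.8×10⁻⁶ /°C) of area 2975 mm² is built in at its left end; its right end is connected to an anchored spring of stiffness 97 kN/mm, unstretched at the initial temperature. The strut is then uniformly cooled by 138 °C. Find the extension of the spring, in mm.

δ ≈ 1.75 mm

Free thermal contraction: δ_free = αΔT L = 22.8×10⁻⁶ × 138 × 750 = 2.36 mm.
Let P be the tensile force in the spring. The strut extends elastically by PL/(AE) and the spring stretches by P/k; together these equal δ_free.
So P = δ_free / [L/(AE) + 1/k] = 2.36 / [ 750/(2975×70×10³) + 1/(97×10³) ].
P = 2.36 / 1.391×10⁻⁵ = 169600 N.
Spring extension = P/k = 169600/(97×10³) = 1.749 mm.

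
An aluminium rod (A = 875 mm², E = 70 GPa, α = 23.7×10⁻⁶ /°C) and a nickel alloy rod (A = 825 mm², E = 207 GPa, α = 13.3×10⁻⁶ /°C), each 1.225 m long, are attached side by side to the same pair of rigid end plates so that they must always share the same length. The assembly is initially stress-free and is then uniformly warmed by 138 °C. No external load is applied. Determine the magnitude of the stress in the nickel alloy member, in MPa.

The aluminium has the larger α, so on heating it would change length more than the nickel alloy if both were free. The rigid plates force a common final length, so the aluminium is put into compression and the nickel alloy into tension, with equal and opposite forces P (no external load).
Compatibility of the two members (thermal + elastic change equal): (α₁ − α₂)ΔT = P·[1/(A₁E₁) + 1/(A₂E₂)].
|α₁ − α₂|·ΔT = 10.4×10⁻⁶ × 138 = 0.001435.
1/(A₁E₁) + 1/(A₂E₂) = 1/(875×70×10³) + 1/(825×207×10³) = 2.218×10⁻⁸ N⁻¹.
P = 0.001435 / 2.218×10⁻⁸ = 64700 N = 64.7 kN.
σ_{nickel alloy} = P/A₂ = 64700/825 = 78.42 MPa, tensile.

σ ≈ 78.4 MPa (tensile)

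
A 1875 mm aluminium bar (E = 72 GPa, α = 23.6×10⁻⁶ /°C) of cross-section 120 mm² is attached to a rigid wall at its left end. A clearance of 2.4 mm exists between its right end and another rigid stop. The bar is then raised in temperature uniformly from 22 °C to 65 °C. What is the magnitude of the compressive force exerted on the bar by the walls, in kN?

P ≈ 0 kN

Unrestrained expansion: δ_free = αΔT L = 23.6×10⁻⁶ × 43 × 1875 = 1.903 mm.
This is smaller than the 2.4 mm clearance, so the bar expands freely without reaching the stop — the stress is zero.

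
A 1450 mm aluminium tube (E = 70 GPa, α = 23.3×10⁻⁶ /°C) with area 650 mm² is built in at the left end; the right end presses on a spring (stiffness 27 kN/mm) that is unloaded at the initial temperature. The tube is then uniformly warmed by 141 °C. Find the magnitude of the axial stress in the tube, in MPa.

σ ≈ 106 MPa (compressive)

If the spring were absent the tube would lengthen by αΔT L = 23.3×10⁻⁶ × 141 × 1450 = 4.764 mm.
With a force P in the spring, the elastic change of the tube is PL/(AE) and that of the spring is P/k; compatibility requires their sum to equal δ_free.
P [ L/(AE) + 1/k ] = δ_free → P [ 1450/(650×70×10³) + 1/(27×10³) ] = 4.764.
P = 4.764 / 6.891×10⁻⁵ = 69130 N.
σ = P/A = 69130/650 = 106.4 MPa.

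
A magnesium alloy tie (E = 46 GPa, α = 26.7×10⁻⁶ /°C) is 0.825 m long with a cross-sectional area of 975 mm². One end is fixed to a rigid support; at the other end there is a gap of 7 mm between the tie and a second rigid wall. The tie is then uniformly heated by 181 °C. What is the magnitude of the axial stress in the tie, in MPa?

If the wall were absent the tie would grow by αΔT L = 26.7×10⁻⁶ × 181 × 825 = 3.987 mm.
This is smaller than the 7 mm clearance, so the tie expands freely without reaching the stop — the stress is zero.

σ ≈ 0 MPa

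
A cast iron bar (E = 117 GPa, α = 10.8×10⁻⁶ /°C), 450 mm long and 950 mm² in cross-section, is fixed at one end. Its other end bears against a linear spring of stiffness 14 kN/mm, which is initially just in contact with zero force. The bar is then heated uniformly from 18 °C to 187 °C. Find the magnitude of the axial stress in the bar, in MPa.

σ ≈ 11.5 MPa (compressive)

If the spring were absent the bar would lengthen by αΔT L = 10.8×10⁻⁶ × 169 × 450 = 0.8213 mm.
Let P be the compressive force at the spring. The bar shortens elastically by PL/(AE) and the spring compresses by P/k; together these equal δ_free.
So P = δ_free / [L/(AE) + 1/k] = 0.8213 / [ 450/(950×117×10³) + 1/(14×10³) ].
P = 0.8213 / 7.548×10⁻⁵ = 10880 N.
σ = P/A = 10880/950 = 11.45 MPa.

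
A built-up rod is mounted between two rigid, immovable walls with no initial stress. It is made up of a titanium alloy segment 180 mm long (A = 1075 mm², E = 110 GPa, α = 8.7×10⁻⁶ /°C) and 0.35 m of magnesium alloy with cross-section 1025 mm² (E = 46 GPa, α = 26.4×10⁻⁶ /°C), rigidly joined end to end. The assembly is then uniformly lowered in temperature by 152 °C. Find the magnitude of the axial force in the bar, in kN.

P ≈ 184 kN (tensile)

Free thermal contraction of the whole bar: Σ αᵢΔT Lᵢ = 8.7×10⁻⁶×152×180 + 26.4×10⁻⁶×152×350 = 1.643 mm.
The walls prevent any net length change, so an axial force P (same in every segment) develops. Compatibility: P · Σ Lᵢ/(AᵢEᵢ) = δ_free.
The series flexibility is Σ Lᵢ/(AᵢEᵢ) = 180/(1075×110×10³) + 350/(1025×46×10³) = 8.945×10⁻⁶ mm/N.
Hence P = δ_free / Σ(L/AE) = 1.643/8.945×10⁻⁶ = 183.6 kN (tensile).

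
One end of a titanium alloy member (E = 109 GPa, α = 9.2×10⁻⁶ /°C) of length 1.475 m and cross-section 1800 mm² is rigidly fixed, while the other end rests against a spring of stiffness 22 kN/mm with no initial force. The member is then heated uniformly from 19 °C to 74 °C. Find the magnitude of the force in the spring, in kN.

P ≈ 14.1 kN

If the spring were absent the member would lengthen by αΔT L = 9.2×10⁻⁶ × 55 × 1475 = 0.7463 mm.
Let P be the compressive force at the spring. The member shortens elastically by PL/(AE) and the spring compresses by P/k; together these equal δ_free.
So P = δ_free / [L/(AE) + 1/k] = 0.7463 / [ 1475/(1800×109×10³) + 1/(22×10³) ].
P = 0.7463 / 5.297×10⁻⁵ = 14090 N.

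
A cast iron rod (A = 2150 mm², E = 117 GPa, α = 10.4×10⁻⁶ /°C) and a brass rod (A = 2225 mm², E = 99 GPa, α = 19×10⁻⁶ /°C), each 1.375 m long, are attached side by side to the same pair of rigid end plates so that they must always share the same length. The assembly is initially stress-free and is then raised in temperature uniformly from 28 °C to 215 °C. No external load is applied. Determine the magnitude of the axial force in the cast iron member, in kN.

Both members must finish at the same length. With the larger α, the brass tends to over-expand; the plates restrain it, putting the brass in compression and the cast iron in tension. With no external load the two internal forces are equal and opposite, magnitude P.
Equating the net (thermal + elastic) strains gives |α₁ − α₂|·ΔT = P·[1/(A₁E₁) + 1/(A₂E₂)].
|α₁ − α₂|·ΔT = 8.6×10⁻⁶ × 187 = 0.001608.
1/(A₁E₁) + 1/(A₂E₂) = 1/(2150×117×10³) + 1/(2225×99×10³) = 8.515×10⁻⁹ N⁻¹.
P = 0.001608 / 8.515×10⁻⁹ = 188900 N = 188.9 kN.

P ≈ 189 kN (tensile in the cast iron)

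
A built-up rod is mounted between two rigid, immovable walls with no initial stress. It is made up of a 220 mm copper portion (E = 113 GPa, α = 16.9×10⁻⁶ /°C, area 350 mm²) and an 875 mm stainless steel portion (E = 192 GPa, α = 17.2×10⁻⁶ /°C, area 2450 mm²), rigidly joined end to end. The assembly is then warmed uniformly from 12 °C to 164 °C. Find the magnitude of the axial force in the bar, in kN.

If the supports were absent, the total length change would be Σ αᵢΔT Lᵢ = 16.9×10⁻⁶×152×220 + 17.2×10⁻⁶×152×875 = 2.853 mm.
The rigid supports impose zero overall length change; the single axial force P common to all segments must satisfy P Σ Lᵢ/(AᵢEᵢ) = δ_free.
The series flexibility is Σ Lᵢ/(AᵢEᵢ) = 220/(350×113×10³) + 875/(2450×192×10³) = 7.423×10⁻⁶ mm/N.
So P = 2.853 / 7.423×10⁻⁶ = 384.3 kN, compressive.

P ≈ 384 kN (compressive)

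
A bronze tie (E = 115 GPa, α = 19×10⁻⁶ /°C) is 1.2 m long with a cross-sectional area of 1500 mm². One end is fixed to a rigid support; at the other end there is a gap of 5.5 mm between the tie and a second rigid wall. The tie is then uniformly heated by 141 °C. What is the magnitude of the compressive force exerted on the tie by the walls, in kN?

If the wall were absent the tie would grow by αΔT L = 19×10⁻⁶ × 141 × 1200 = 3.215 mm.
This is smaller than the 5.5 mm clearance, so the tie expands freely without reaching the stop — the stress is zero.

P ≈ 0 kN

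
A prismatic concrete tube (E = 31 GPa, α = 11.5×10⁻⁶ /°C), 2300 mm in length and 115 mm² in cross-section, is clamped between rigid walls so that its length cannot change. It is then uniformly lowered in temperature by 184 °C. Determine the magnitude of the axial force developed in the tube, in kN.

Full restraint means ε = 0, so the stress is σ = EαΔT = 31×10³ × 11.5×10⁻⁶ × 184 = 65.6 MPa.
P = AEαΔT = 115 × 31×10³ × 11.5×10⁻⁶ × 184 = 7.544 kN (tensile).

P ≈ 7.54 kN (tensile)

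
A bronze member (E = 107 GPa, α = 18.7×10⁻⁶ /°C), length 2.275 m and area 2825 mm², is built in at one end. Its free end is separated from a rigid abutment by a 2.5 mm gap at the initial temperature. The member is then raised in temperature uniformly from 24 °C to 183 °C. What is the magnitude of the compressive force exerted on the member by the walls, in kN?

If the wall were absent the member would grow by αΔT L = 18.7×10⁻⁶ × 159 × 2275 = 6.764 mm.
This exceeds the 2.5 mm gap, so the wall pushes back. The portion of expansion that must be recovered elastically is δ_free − gap = 6.764 − 2.5 = 4.264 mm.
That suppressed elongation corresponds to σ = E·Δ/L = 107×10³ × 4.264/2275 = 200.6 MPa.
P = σA = 200.6 × 2825 = 566.6 kN.

P ≈ 567 kN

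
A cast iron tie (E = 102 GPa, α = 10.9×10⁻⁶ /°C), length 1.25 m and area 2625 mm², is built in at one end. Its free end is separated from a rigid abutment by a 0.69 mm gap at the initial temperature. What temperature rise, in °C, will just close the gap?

ΔT ≈ 50.6 °C

The gap closes when αΔT L = 0.69 mm, since the tie is still unstressed at that instant.
So ΔT = g/(αL) = 0.69/(10.9×10⁻⁶ × 1250) = 50.64 °C.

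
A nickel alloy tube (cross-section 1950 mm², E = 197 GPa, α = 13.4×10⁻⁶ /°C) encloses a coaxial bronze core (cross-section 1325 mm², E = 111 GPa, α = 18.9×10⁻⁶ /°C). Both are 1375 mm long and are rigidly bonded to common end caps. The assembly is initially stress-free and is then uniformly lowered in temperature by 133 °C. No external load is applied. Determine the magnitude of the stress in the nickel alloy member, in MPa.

σ ≈ 39.9 MPa (compressive)

Equilibrium of a rigid end plate with no external load gives equal and opposite internal forces ±P in the two members. Since α_{bronze} > α_{nickel alloy}, cooling drives the bronze into tension and the nickel alloy into compression.
Compatibility of the two members (thermal + elastic change equal): (α₁ − α₂)ΔT = P·[1/(A₁E₁) + 1/(A₂E₂)].
|α₁ − α₂|·ΔT = 5.5×10⁻⁶ × 133 = 0.0007315.
1/(A₁E₁) + 1/(A₂E₂) = 1/(1950×197×10³) + 1/(1325×111×10³) = 9.402×10⁻⁹ N⁻¹.
So P = 0.0007315 / 9.402×10⁻⁹ = 77.8 kN.
σ_{nickel alloy} = P/A₁ = 77800/1950 = 39.9 MPa, compressive.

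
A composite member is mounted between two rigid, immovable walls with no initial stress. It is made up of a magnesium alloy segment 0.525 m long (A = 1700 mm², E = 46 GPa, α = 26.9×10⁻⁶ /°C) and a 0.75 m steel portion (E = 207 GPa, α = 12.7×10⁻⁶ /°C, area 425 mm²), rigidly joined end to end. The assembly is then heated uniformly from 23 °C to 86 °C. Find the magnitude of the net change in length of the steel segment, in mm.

Free thermal expansion of the whole bar: Σ αᵢΔT Lᵢ = 26.9×10⁻⁶×63×525 + 12.7×10⁻⁶×63×750 = 1.49 mm.
The rigid supports impose zero overall length change; the single axial force P common to all segments must satisfy P Σ Lᵢ/(AᵢEᵢ) = δ_free.
Σ Lᵢ/(AᵢEᵢ) = 525/(1700×46×10³) + 750/(425×207×10³) = 1.524×10⁻⁵ mm/N.
Hence P = δ_free / Σ(L/AE) = 1.49/1.524×10⁻⁵ = 97.76 kN (compressive).
For the steel segment, free thermal change = 12.7×10⁻⁶×63×750 = 0.6001 mm and elastic change from P = 97760×750/(425×207×10³) = 0.8335 mm; these oppose, so the net change is 0.233 mm (segment shortens).

|ΔL| ≈ 0.233 mm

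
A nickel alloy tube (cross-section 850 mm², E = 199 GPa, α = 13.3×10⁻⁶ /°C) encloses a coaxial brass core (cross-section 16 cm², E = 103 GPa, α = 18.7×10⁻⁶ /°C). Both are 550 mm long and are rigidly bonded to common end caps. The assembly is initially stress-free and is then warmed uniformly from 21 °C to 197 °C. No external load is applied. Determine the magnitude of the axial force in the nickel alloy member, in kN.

P ≈ 79.3 kN (tensile in the nickel alloy)

Equilibrium of a rigid end plate with no external load gives equal and opposite internal forces ±P in the two members. Since α_{brass} > α_{nickel alloy}, heating drives the brass into compression and the nickel alloy into tension.
Compatibility of the two members (thermal + elastic change equal): (α₁ − α₂)ΔT = P·[1/(A₁E₁) + 1/(A₂E₂)].
|α₁ − α₂|·ΔT = 5.4×10⁻⁶ × 176 = 0.0009504.
1/(A₁E₁) + 1/(A₂E₂) = 1/(850×199×10³) + 1/(1600×103×10³) = 1.198×10⁻⁸ N⁻¹.
P = 0.0009504 / 1.198×10⁻⁸ = 79330 N = 79.33 kN.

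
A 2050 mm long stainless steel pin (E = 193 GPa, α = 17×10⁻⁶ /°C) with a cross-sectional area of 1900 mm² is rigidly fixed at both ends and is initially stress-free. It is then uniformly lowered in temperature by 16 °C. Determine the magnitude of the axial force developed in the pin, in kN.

P ≈ 99.7 kN (tensile)

The ends cannot move, so σ = EαΔT = 193×10³ × 17×10⁻⁶ × 16 = 52.5 MPa.
Then P = σA = 52.5 × 1900 mm² = 99.74 kN, tensile.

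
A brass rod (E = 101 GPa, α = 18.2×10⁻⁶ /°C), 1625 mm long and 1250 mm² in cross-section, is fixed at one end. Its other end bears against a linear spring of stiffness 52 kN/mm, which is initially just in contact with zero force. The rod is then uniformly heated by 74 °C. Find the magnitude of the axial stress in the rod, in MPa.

Free thermal expansion: δ_free = αΔT L = 18.2×10⁻⁶ × 74 × 1625 = 2.189 mm.
With a force P in the spring, the elastic change of the rod is PL/(AE) and that of the spring is P/k; compatibility requires their sum to equal δ_free.
P [ L/(AE) + 1/k ] = δ_free → P [ 1625/(1250×101×10³) + 1/(52×10³) ] = 2.189.
P = 2.189 / 3.21×10⁻⁵ = 68170 N.
σ = P/A = 68170/1250 = 54.54 MPa.

σ ≈ 54.5 MPa (compressive)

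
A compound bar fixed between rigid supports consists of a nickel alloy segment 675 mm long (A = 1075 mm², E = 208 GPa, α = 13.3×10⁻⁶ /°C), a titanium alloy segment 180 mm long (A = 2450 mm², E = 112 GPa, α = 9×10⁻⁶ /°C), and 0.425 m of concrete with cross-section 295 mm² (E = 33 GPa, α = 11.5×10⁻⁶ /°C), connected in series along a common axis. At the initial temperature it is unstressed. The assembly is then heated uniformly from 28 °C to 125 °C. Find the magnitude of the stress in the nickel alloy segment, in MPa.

With the walls removed the bar would change length by δ_free = Σ αᵢΔT Lᵢ = 13.3×10⁻⁶×97×675 + 9×10⁻⁶×97×180 + 11.5×10⁻⁶×97×425 = 1.502 mm.
The walls prevent any net length change, so an axial force P (same in every segment) develops. Compatibility: P · Σ Lᵢ/(AᵢEᵢ) = δ_free.
The series flexibility is Σ Lᵢ/(AᵢEᵢ) = 675/(1075×208×10³) + 180/(2450×112×10³) + 425/(295×33×10³) = 4.733×10⁻⁵ mm/N.
Hence P = δ_free / Σ(L/AE) = 1.502/4.733×10⁻⁵ = 31.73 kN (compressive).
σ_{nickel alloy} = P / A = 31730 / 1075 = 29.52 MPa.

σ ≈ 29.5 MPa (compressive)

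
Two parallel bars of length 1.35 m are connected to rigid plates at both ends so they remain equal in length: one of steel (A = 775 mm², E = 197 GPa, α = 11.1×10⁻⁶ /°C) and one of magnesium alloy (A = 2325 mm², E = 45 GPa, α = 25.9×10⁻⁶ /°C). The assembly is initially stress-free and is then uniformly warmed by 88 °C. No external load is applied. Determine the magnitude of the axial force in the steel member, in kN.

P ≈ 80.9 kN (tensile in the steel)

Equilibrium of a rigid end plate with no external load gives equal and opposite internal forces ±P in the two members. Since α_{magnesium alloy} > α_{steel}, heating drives the magnesium alloy into compression and the steel into tension.
Compatibility of the two members (thermal + elastic change equal): (α₁ − α₂)ΔT = P·[1/(A₁E₁) + 1/(A₂E₂)].
|α₁ − α₂|·ΔT = 14.8×10⁻⁶ × 88 = 0.001302.
1/(A₁E₁) + 1/(A₂E₂) = 1/(775×197×10³) + 1/(2325×45×10³) = 1.611×10⁻⁸ N⁻¹.
So P = 0.001302 / 1.611×10⁻⁸ = 80.86 kN.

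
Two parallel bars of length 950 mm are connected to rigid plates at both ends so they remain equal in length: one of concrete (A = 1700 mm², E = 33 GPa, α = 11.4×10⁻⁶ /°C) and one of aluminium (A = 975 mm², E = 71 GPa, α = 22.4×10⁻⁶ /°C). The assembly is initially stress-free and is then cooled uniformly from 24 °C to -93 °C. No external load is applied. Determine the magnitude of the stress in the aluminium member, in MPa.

σ ≈ 40.9 MPa (tensile)

Equilibrium of a rigid end plate with no external load gives equal and opposite internal forces ±P in the two members. Since α_{aluminium} > α_{concrete}, cooling drives the aluminium into tension and the concrete into compression.
Setting the final lengths equal and cancelling L: (α₁ − α₂)ΔT = P/(A₁E₁) + P/(A₂E₂).
|α₁ − α₂|·ΔT = 11×10⁻⁶ × 117 = 0.001287.
1/(A₁E₁) + 1/(A₂E₂) = 1/(1700×33×10³) + 1/(975×71×10³) = 3.227×10⁻⁸ N⁻¹.
P = 0.001287 / 3.227×10⁻⁸ = 39880 N = 39.88 kN.
σ_{aluminium} = P/A₂ = 39880/975 = 40.9 MPa, tensile.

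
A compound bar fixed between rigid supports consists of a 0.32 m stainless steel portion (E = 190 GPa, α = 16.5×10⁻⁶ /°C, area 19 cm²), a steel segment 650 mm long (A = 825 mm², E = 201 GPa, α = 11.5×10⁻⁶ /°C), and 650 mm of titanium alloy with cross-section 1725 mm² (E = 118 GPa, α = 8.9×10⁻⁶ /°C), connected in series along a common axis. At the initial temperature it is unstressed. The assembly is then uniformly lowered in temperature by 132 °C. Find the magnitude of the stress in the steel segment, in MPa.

σ ≈ 371 MPa (tensile)

Free thermal contraction of the whole bar: Σ αᵢΔT Lᵢ = 16.5×10⁻⁶×132×320 + 11.5×10⁻⁶×132×650 + 8.9×10⁻⁶×132×650 = 2.447 mm.
Since the ends are fixed, an axial force P builds up, equal in every segment, with P · Σ Lᵢ/(AᵢEᵢ) = δ_free.
Σ Lᵢ/(AᵢEᵢ) = 320/(1900×190×10³) + 650/(825×201×10³) + 650/(1725×118×10³) = 8×10⁻⁶ mm/N.
Hence P = δ_free / Σ(L/AE) = 2.447/8×10⁻⁶ = 305.9 kN (tensile).
σ_{steel} = P / A = 305900 / 825 = 370.8 MPa.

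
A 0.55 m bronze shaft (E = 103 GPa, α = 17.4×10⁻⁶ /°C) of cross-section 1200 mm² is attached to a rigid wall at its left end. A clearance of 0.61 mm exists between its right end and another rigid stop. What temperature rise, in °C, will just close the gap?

The gap closes when αΔT L = 0.61 mm, since the shaft is still unstressed at that instant.
ΔT = 0.61 / (17.4×10⁻⁶ × 550) = 63.74 °C.

ΔT ≈ 63.7 °C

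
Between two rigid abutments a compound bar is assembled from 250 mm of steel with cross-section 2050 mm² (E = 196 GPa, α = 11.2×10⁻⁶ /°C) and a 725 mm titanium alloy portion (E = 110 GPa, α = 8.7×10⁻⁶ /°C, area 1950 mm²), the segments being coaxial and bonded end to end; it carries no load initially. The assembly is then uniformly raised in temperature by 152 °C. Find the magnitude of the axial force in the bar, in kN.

If the supports were absent, the total length change would be Σ αᵢΔT Lᵢ = 11.2×10⁻⁶×152×250 + 8.7×10⁻⁶×152×725 = 1.384 mm.
The walls prevent any net length change, so an axial force P (same in every segment) develops. Compatibility: P · Σ Lᵢ/(AᵢEᵢ) = δ_free.
The series flexibility is Σ Lᵢ/(AᵢEᵢ) = 250/(2050×196×10³) + 725/(1950×110×10³) = 4.002×10⁻⁶ mm/N.
Hence P = δ_free / Σ(L/AE) = 1.384/4.002×10⁻⁶ = 345.9 kN (compressive).

P ≈ 346 kN (compressive)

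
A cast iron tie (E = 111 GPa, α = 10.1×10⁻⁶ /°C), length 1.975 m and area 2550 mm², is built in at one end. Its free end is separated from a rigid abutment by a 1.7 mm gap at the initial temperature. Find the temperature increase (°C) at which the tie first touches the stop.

ΔT ≈ 85.2 °C

The gap closes when αΔT L = 1.7 mm, since the tie is still unstressed at that instant.
So ΔT = g/(αL) = 1.7/(10.1×10⁻⁶ × 1975) = 85.22 °C.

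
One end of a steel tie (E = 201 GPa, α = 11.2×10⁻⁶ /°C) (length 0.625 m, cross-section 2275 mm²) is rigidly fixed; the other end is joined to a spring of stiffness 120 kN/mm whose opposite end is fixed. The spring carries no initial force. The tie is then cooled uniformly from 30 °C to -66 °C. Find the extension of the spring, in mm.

δ ≈ 0.577 mm

If the spring were absent the tie would shorten by αΔT L = 11.2×10⁻⁶ × 96 × 625 = 0.672 mm.
With a force P in the spring, the elastic change of the tie is PL/(AE) and that of the spring is P/k; compatibility requires their sum to equal δ_free.
So P = δ_free / [L/(AE) + 1/k] = 0.672 / [ 625/(2275×201×10³) + 1/(120×10³) ].
P = 0.672 / 9.7×10⁻⁶ = 69280 N.
Spring extension = P/k = 69280/(120×10³) = 0.5773 mm.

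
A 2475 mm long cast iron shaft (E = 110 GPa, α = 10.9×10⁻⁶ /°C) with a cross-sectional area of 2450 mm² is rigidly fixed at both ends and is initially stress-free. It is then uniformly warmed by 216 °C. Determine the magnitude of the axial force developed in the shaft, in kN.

With zero net strain, σ = E·αΔT = 110 GPa × 10.9×10⁻⁶ × 216 = 259 MPa.
P = AEαΔT = 2450 × 110×10³ × 10.9×10⁻⁶ × 216 = 634.5 kN (compressive).

P ≈ 635 kN (compressive)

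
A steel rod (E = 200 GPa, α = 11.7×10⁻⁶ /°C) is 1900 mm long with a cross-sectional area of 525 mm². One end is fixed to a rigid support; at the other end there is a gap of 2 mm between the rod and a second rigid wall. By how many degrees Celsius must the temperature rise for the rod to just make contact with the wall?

ΔT ≈ 90 °C

The gap closes when αΔT L = 2 mm, since the rod is still unstressed at that instant.
So ΔT = g/(αL) = 2/(11.7×10⁻⁶ × 1900) = 89.97 °C.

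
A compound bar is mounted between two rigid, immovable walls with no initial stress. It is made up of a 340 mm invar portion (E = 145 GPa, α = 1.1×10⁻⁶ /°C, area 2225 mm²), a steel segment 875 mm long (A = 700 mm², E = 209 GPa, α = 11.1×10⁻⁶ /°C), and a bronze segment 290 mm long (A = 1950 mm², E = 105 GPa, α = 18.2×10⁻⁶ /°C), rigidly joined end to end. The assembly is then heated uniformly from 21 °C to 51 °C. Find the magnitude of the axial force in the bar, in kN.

With the walls removed the bar would change length by δ_free = Σ αᵢΔT Lᵢ = 1.1×10⁻⁶×30×340 + 11.1×10⁻⁶×30×875 + 18.2×10⁻⁶×30×290 = 0.4609 mm.
The rigid supports impose zero overall length change; the single axial force P common to all segments must satisfy P Σ Lᵢ/(AᵢEᵢ) = δ_free.
Σ Lᵢ/(AᵢEᵢ) = 340/(2225×145×10³) + 875/(700×209×10³) + 290/(1950×105×10³) = 8.451×10⁻⁶ mm/N.
P = 0.4609 / 8.451×10⁻⁶ = 54540 N = 54.54 kN, compressive.

P ≈ 54.5 kN (compressive)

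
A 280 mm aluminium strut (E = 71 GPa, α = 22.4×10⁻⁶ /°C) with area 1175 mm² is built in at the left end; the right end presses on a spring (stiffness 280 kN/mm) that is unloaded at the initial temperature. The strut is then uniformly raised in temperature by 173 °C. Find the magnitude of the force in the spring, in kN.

P ≈ 157 kN

Free thermal expansion: δ_free = αΔT L = 22.4×10⁻⁶ × 173 × 280 = 1.085 mm.
Let P be the compressive force at the spring. The strut shortens elastically by PL/(AE) and the spring compresses by P/k; together these equal δ_free.
P [ L/(AE) + 1/k ] = δ_free → P [ 280/(1175×71×10³) + 1/(280×10³) ] = 1.085.
P = 1.085 / 6.928×10⁻⁶ = 156600 N.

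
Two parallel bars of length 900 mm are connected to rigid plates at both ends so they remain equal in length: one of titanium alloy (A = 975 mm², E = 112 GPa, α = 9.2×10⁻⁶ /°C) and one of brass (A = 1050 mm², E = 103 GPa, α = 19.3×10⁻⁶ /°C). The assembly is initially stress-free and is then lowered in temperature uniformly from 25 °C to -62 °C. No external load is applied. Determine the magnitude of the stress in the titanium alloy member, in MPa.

σ ≈ 49 MPa (compressive)

The brass has the larger α, so on cooling it would change length more than the titanium alloy if both were free. The rigid plates force a common final length, so the brass is put into tension and the titanium alloy into compression, with equal and opposite forces P (no external load).
Compatibility of the two members (thermal + elastic change equal): (α₁ − α₂)ΔT = P·[1/(A₁E₁) + 1/(A₂E₂)].
|α₁ − α₂|·ΔT = 10.1×10⁻⁶ × 87 = 0.0008787.
1/(A₁E₁) + 1/(A₂E₂) = 1/(975×112×10³) + 1/(1050×103×10³) = 1.84×10⁻⁸ N⁻¹.
So P = 0.0008787 / 1.84×10⁻⁸ = 47.75 kN.
σ_{titanium alloy} = P/A₁ = 47750/975 = 48.97 MPa, compressive.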